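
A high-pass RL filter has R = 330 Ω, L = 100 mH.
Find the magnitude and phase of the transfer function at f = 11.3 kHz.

Step 1 — Angular frequency: ω = 2π·1.13e+04 = 7.1e+04 rad/s.
Step 2 — Transfer function: H(jω) = jωL/(R + jωL).
Step 3 — Numerator jωL = j·7100; denominator R + jωL = 330 + j7100.
Step 4 — H = 0.9978 + j0.04638.
Step 5 — Magnitude: |H| = 0.9989 (-0.0 dB); phase: φ = 2.7°.

|H| = 0.9989 (-0.0 dB), φ = 2.7°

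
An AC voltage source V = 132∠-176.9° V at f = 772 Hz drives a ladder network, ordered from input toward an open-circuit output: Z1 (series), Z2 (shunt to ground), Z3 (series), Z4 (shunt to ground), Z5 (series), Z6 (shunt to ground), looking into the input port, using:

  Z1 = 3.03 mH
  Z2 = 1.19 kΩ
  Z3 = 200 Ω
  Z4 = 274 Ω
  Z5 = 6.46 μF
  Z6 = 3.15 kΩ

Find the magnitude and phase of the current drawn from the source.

Step 1 — Angular frequency: ω = 2π·f = 2π·772 = 4851 rad/s.
Step 2 — Component impedances:
  Z1: Z = jωL = j·4851·0.00303 = 0 + j14.7 Ω
  Z2: Z = R = 1190 Ω
  Z3: Z = R = 200 Ω
  Z4: Z = R = 274 Ω
  Z5: Z = 1/(jωC) = -j/(ω·C) = 0 - j31.91 Ω
  Z6: Z = R = 3150 Ω
Step 3 — Ladder network (open output): work backward from the far end, alternating series and parallel combinations. Z_in = 327.6 + j14.59 Ω = 327.9∠2.5° Ω.
Step 4 — Source phasor: V = 132∠-176.9° V = -131.8 - j7.138 V.
Step 5 — Ohm's law: I = V / Z_total = (-131.8 - j7.138) / (327.6 + j14.59) = -0.4025 - j0.003864 A.
Step 6 — Convert to polar: |I| = 0.4025 A, ∠I = -179.4°.

I = 0.4025∠-179.4° A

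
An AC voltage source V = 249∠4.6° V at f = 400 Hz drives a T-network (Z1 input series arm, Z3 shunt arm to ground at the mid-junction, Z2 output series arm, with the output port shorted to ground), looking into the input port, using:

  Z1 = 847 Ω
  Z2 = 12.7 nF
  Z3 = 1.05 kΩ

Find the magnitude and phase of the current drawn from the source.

Step 1 — Angular frequency: ω = 2π·f = 2π·400 = 2513 rad/s.
Step 2 — Component impedances:
  Z1: Z = R = 847 Ω
  Z2: Z = 1/(jωC) = -j/(ω·C) = 0 - j3.133e+04 Ω
  Z3: Z = R = 1050 Ω
Step 3 — With the output port shorted to ground, the output series arm Z2 runs from the junction to ground; the shunt arm Z3 also runs from the junction to ground. They appear in parallel: Z3 || Z2 = 1049 - j35.15 Ω.
Step 4 — Series with input arm Z1: Z_in = Z1 + (Z3 || Z2) = 1896 - j35.15 Ω = 1896∠-1.1° Ω.
Step 5 — Source phasor: V = 249∠4.6° V = 248.2 + j19.97 V.
Step 6 — Ohm's law: I = V / Z_total = (248.2 + j19.97) / (1896 - j35.15) = 0.1307 + j0.01296 A.
Step 7 — Convert to polar: |I| = 0.1313 A, ∠I = 5.7°.

I = 0.1313∠5.7° A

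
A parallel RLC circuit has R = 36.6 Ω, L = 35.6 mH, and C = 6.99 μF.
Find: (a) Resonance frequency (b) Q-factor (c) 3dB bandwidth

Step 1 — Resonance: ω₀ = 1/√(LC) = 1/√(0.0356·6.99e-06) = 2005 rad/s.
Step 2 — f₀ = ω₀/(2π) = 319 Hz.
Step 3 — Parallel Q: Q = R/(ω₀L) = 36.6/(2005·0.0356) = 0.5129.
Step 4 — Bandwidth: Δω = ω₀/Q = 3909 rad/s; BW = Δω/(2π) = 622.1 Hz.

(a) f₀ = 319 Hz  (b) Q = 0.5129  (c) BW = 622.1 Hz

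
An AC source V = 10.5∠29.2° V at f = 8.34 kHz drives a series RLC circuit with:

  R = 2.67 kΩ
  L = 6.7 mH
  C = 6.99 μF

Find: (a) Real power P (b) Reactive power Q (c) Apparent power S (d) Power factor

Step 1 — Angular frequency: ω = 2π·f = 2π·8340 = 5.24e+04 rad/s.
Step 2 — Component impedances:
  R: Z = R = 2670 Ω
  L: Z = jωL = j·5.24e+04·0.0067 = 0 + j351.1 Ω
  C: Z = 1/(jωC) = -j/(ω·C) = 0 - j2.73 Ω
Step 3 — Series combination: Z_total = R + L + C = 2670 + j348.4 Ω = 2693∠7.4° Ω.
Step 4 — Source phasor: V = 10.5∠29.2° V = 9.166 + j5.123 V.
Step 5 — Current: I = V / Z = 0.003622 + j0.001446 A = 0.0039∠21.8° A.
Step 6 — Complex power: S = V·I* = 0.0406 + j0.005297 VA.
Step 7 — Real power: P = Re(S) = 0.0406 W.
Step 8 — Reactive power: Q = Im(S) = 0.005297 VAR.
Step 9 — Apparent power: |S| = 0.04095 VA.
Step 10 — Power factor: PF = P/|S| = 0.9916 (lagging).

(a) P = 0.0406 W  (b) Q = 0.005297 VAR  (c) S = 0.04095 VA  (d) PF = 0.9916 (lagging)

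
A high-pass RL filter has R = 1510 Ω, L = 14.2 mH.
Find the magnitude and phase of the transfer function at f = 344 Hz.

Step 1 — Angular frequency: ω = 2π·344 = 2161 rad/s.
Step 2 — Transfer function: H(jω) = jωL/(R + jωL).
Step 3 — Numerator jωL = j·30.69; denominator R + jωL = 1510 + j30.69.
Step 4 — H = 0.000413 + j0.02032.
Step 5 — Magnitude: |H| = 0.02032 (-33.8 dB); phase: φ = 88.8°.

|H| = 0.02032 (-33.8 dB), φ = 88.8°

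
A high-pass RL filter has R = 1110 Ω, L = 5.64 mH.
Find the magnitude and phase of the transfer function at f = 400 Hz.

Step 1 — Angular frequency: ω = 2π·400 = 2513 rad/s.
Step 2 — Transfer function: H(jω) = jωL/(R + jωL).
Step 3 — Numerator jωL = j·14.17; denominator R + jωL = 1110 + j14.17.
Step 4 — H = 0.0001631 + j0.01277.
Step 5 — Magnitude: |H| = 0.01277 (-37.9 dB); phase: φ = 89.3°.

|H| = 0.01277 (-37.9 dB), φ = 89.3°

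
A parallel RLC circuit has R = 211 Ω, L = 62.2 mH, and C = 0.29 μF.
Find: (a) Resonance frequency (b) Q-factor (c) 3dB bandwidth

Step 1 — Resonance: ω₀ = 1/√(LC) = 1/√(0.0622·2.9e-07) = 7446 rad/s.
Step 2 — f₀ = ω₀/(2π) = 1185 Hz.
Step 3 — Parallel Q: Q = R/(ω₀L) = 211/(7446·0.0622) = 0.4556.
Step 4 — Bandwidth: Δω = ω₀/Q = 1.634e+04 rad/s; BW = Δω/(2π) = 2601 Hz.

(a) f₀ = 1185 Hz  (b) Q = 0.4556  (c) BW = 2601 Hz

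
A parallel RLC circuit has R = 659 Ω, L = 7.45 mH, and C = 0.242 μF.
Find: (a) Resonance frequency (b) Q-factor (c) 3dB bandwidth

Step 1 — Resonance: ω₀ = 1/√(LC) = 1/√(0.00745·2.42e-07) = 2.355e+04 rad/s.
Step 2 — f₀ = ω₀/(2π) = 3748 Hz.
Step 3 — Parallel Q: Q = R/(ω₀L) = 659/(2.355e+04·0.00745) = 3.756.
Step 4 — Bandwidth: Δω = ω₀/Q = 6270 rad/s; BW = Δω/(2π) = 998 Hz.

(a) f₀ = 3748 Hz  (b) Q = 3.756  (c) BW = 998 Hz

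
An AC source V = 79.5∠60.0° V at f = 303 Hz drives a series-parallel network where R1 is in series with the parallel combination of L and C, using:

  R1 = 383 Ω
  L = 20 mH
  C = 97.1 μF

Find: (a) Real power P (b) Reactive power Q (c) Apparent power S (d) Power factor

Step 1 — Angular frequency: ω = 2π·f = 2π·303 = 1904 rad/s.
Step 2 — Component impedances:
  R1: Z = R = 383 Ω
  L: Z = jωL = j·1904·0.02 = 0 + j38.08 Ω
  C: Z = 1/(jωC) = -j/(ω·C) = 0 - j5.41 Ω
Step 3 — Parallel branch: L || C = 1/(1/L + 1/C) = 0 - j6.305 Ω.
Step 4 — Series with R1: Z_total = R1 + (L || C) = 383 - j6.305 Ω = 383.1∠-0.9° Ω.
Step 5 — Source phasor: V = 79.5∠60.0° V = 39.75 + j68.85 V.
Step 6 — Current: I = V / Z = 0.1008 + j0.1814 A = 0.2075∠60.9° A.
Step 7 — Complex power: S = V·I* = 16.5 - j0.2716 VA.
Step 8 — Real power: P = Re(S) = 16.5 W.
Step 9 — Reactive power: Q = Im(S) = -0.2716 VAR.
Step 10 — Apparent power: |S| = 16.5 VA.
Step 11 — Power factor: PF = P/|S| = 0.9999 (leading).

(a) P = 16.5 W  (b) Q = -0.2716 VAR  (c) S = 16.5 VA  (d) PF = 0.9999 (leading)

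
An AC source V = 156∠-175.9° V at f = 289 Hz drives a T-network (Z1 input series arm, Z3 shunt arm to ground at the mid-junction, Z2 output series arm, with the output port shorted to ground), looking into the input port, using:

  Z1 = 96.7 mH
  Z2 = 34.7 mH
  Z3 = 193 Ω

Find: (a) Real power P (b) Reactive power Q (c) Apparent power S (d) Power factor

Step 1 — Angular frequency: ω = 2π·f = 2π·289 = 1816 rad/s.
Step 2 — Component impedances:
  Z1: Z = jωL = j·1816·0.0967 = 0 + j175.6 Ω
  Z2: Z = jωL = j·1816·0.0347 = 0 + j63.01 Ω
  Z3: Z = R = 193 Ω
Step 3 — With the output port shorted to ground, the output series arm Z2 runs from the junction to ground; the shunt arm Z3 also runs from the junction to ground. They appear in parallel: Z3 || Z2 = 18.59 + j56.94 Ω.
Step 4 — Series with input arm Z1: Z_in = Z1 + (Z3 || Z2) = 18.59 + j232.5 Ω = 233.3∠85.4° Ω.
Step 5 — Source phasor: V = 156∠-175.9° V = -155.6 - j11.15 V.
Step 6 — Current: I = V / Z = -0.1008 + j0.6611 A = 0.6687∠98.7° A.
Step 7 — Complex power: S = V·I* = 8.314 + j104 VA.
Step 8 — Real power: P = Re(S) = 8.314 W.
Step 9 — Reactive power: Q = Im(S) = 104 VAR.
Step 10 — Apparent power: |S| = 104.3 VA.
Step 11 — Power factor: PF = P/|S| = 0.07969 (lagging).

(a) P = 8.314 W  (b) Q = 104 VAR  (c) S = 104.3 VA  (d) PF = 0.07969 (lagging)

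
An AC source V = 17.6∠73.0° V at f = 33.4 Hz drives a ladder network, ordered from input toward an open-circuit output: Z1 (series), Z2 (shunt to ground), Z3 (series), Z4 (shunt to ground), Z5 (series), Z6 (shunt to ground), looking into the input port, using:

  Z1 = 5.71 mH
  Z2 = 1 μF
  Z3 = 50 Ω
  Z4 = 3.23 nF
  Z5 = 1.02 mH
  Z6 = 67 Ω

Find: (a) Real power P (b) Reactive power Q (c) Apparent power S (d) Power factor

Step 1 — Angular frequency: ω = 2π·f = 2π·33.4 = 209.9 rad/s.
Step 2 — Component impedances:
  Z1: Z = jωL = j·209.9·0.00571 = 0 + j1.198 Ω
  Z2: Z = 1/(jωC) = -j/(ω·C) = 0 - j4765 Ω
  Z3: Z = R = 50 Ω
  Z4: Z = 1/(jωC) = -j/(ω·C) = 0 - j1.475e+06 Ω
  Z5: Z = jωL = j·209.9·0.00102 = 0 + j0.2141 Ω
  Z6: Z = R = 67 Ω
Step 3 — Ladder network (open output): work backward from the far end, alternating series and parallel combinations. Z_in = 116.9 - j1.462 Ω = 116.9∠-0.7° Ω.
Step 4 — Source phasor: V = 17.6∠73.0° V = 5.146 + j16.83 V.
Step 5 — Current: I = V / Z = 0.0422 + j0.1445 A = 0.1505∠73.7° A.
Step 6 — Complex power: S = V·I* = 2.648 - j0.03311 VA.
Step 7 — Real power: P = Re(S) = 2.648 W.
Step 8 — Reactive power: Q = Im(S) = -0.03311 VAR.
Step 9 — Apparent power: |S| = 2.649 VA.
Step 10 — Power factor: PF = P/|S| = 0.9999 (leading).

(a) P = 2.648 W  (b) Q = -0.03311 VAR  (c) S = 2.649 VA  (d) PF = 0.9999 (leading)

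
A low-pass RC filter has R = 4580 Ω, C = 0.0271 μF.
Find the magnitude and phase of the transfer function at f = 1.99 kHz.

Step 1 — Angular frequency: ω = 2π·1990 = 1.25e+04 rad/s.
Step 2 — Transfer function: H(jω) = 1/(1 + jωRC).
Step 3 — Denominator: 1 + jωRC = 1 + j·1.25e+04·4580·2.71e-08 = 1 + j1.552.
Step 4 — H = 0.2934 - j0.4553.
Step 5 — Magnitude: |H| = 0.5417 (-5.3 dB); phase: φ = -57.2°.

|H| = 0.5417 (-5.3 dB), φ = -57.2°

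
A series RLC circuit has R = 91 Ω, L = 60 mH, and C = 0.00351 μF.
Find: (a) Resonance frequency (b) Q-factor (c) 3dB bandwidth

Step 1 — Resonance condition Im(Z)=0 gives ω₀ = 1/√(LC).
Step 2 — ω₀ = 1/√(0.06·3.51e-09) = 6.891e+04 rad/s.
Step 3 — f₀ = ω₀/(2π) = 1.097e+04 Hz.
Step 4 — Series Q: Q = ω₀L/R = 6.891e+04·0.06/91 = 45.43.
Step 5 — 3dB bandwidth: Δω = ω₀/Q = 1517 rad/s; BW = Δω/(2π) = 241.4 Hz.

(a) f₀ = 1.097e+04 Hz  (b) Q = 45.43  (c) BW = 241.4 Hz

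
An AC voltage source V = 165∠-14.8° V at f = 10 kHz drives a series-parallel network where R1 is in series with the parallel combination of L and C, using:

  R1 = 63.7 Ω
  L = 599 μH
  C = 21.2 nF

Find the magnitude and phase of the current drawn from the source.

Step 1 — Angular frequency: ω = 2π·f = 2π·1e+04 = 6.283e+04 rad/s.
Step 2 — Component impedances:
  R1: Z = R = 63.7 Ω
  L: Z = jωL = j·6.283e+04·0.000599 = 0 + j37.64 Ω
  C: Z = 1/(jωC) = -j/(ω·C) = 0 - j750.7 Ω
Step 3 — Parallel branch: L || C = 1/(1/L + 1/C) = 0 + j39.62 Ω.
Step 4 — Series with R1: Z_total = R1 + (L || C) = 63.7 + j39.62 Ω = 75.02∠31.9° Ω.
Step 5 — Source phasor: V = 165∠-14.8° V = 159.5 - j42.15 V.
Step 6 — Ohm's law: I = V / Z_total = (159.5 - j42.15) / (63.7 + j39.62) = 1.509 - j1.6 A.
Step 7 — Convert to polar: |I| = 2.199 A, ∠I = -46.7°.

I = 2.199∠-46.7° A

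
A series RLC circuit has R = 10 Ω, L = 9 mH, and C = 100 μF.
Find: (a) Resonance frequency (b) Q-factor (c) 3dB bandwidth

Step 1 — Resonance: ω₀ = 1/√(LC) = 1/√(0.009·0.0001) = 1054 rad/s.
Step 2 — f₀ = ω₀/(2π) = 167.8 Hz.
Step 3 — Series Q: Q = ω₀L/R = 1054·0.009/10 = 0.9487.
Step 4 — Bandwidth: Δω = ω₀/Q = 1111 rad/s; BW = Δω/(2π) = 176.8 Hz.

(a) f₀ = 167.8 Hz  (b) Q = 0.9487  (c) BW = 176.8 Hz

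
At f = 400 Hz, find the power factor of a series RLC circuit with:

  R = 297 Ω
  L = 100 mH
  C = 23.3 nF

Step 1 — Angular frequency: ω = 2π·f = 2π·400 = 2513 rad/s.
Step 2 — Component impedances:
  R: Z = R = 297 Ω
  L: Z = jωL = j·2513·0.1 = 0 + j251.3 Ω
  C: Z = 1/(jωC) = -j/(ω·C) = 0 - j1.708e+04 Ω
Step 3 — Series combination: Z_total = R + L + C = 297 - j1.683e+04 Ω = 1.683e+04∠-89.0° Ω.
Step 4 — Power factor: PF = cos(φ) = Re(Z)/|Z| = 297/1.683e+04 = 0.01765.
Step 5 — Type: Im(Z) = -1.683e+04 ⇒ leading (phase φ = -89.0°).

PF = 0.01765 (leading, φ = -89.0°)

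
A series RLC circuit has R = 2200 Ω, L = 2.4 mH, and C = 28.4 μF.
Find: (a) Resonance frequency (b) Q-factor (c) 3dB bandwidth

Step 1 — Resonance: ω₀ = 1/√(LC) = 1/√(0.0024·2.84e-05) = 3830 rad/s.
Step 2 — f₀ = ω₀/(2π) = 609.6 Hz.
Step 3 — Series Q: Q = ω₀L/R = 3830·0.0024/2200 = 0.004179.
Step 4 — Bandwidth: Δω = ω₀/Q = 9.167e+05 rad/s; BW = Δω/(2π) = 1.459e+05 Hz.

(a) f₀ = 609.6 Hz  (b) Q = 0.004179  (c) BW = 1.459e+05 Hz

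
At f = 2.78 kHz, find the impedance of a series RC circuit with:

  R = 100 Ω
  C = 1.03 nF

Step 1 — Angular frequency: ω = 2π·f = 2π·2780 = 1.747e+04 rad/s.
Step 2 — Component impedances:
  R: Z = R = 100 Ω
  C: Z = 1/(jωC) = -j/(ω·C) = 0 - j5.558e+04 Ω
Step 3 — Series combination: Z_total = R + C = 100 - j5.558e+04 Ω = 5.558e+04∠-89.9° Ω.

Z = 100 - j5.558e+04 Ω = 5.558e+04∠-89.9° Ω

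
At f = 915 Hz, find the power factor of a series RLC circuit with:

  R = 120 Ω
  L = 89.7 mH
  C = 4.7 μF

Step 1 — Angular frequency: ω = 2π·f = 2π·915 = 5749 rad/s.
Step 2 — Component impedances:
  R: Z = R = 120 Ω
  L: Z = jωL = j·5749·0.0897 = 0 + j515.7 Ω
  C: Z = 1/(jωC) = -j/(ω·C) = 0 - j37.01 Ω
Step 3 — Series combination: Z_total = R + L + C = 120 + j478.7 Ω = 493.5∠75.9° Ω.
Step 4 — Power factor: PF = cos(φ) = Re(Z)/|Z| = 120/493.5 = 0.2432.
Step 5 — Type: Im(Z) = 478.7 ⇒ lagging (phase φ = 75.9°).

PF = 0.2432 (lagging, φ = 75.9°)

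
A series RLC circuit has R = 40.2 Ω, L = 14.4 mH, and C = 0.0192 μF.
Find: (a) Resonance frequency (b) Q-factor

Step 1 — Resonance condition Im(Z)=0 gives ω₀ = 1/√(LC).
Step 2 — ω₀ = 1/√(0.0144·1.92e-08) = 6.014e+04 rad/s.
Step 3 — f₀ = ω₀/(2π) = 9572 Hz.
Step 4 — Series Q: Q = ω₀L/R = 6.014e+04·0.0144/40.2 = 21.54.

(a) f₀ = 9572 Hz  (b) Q = 21.54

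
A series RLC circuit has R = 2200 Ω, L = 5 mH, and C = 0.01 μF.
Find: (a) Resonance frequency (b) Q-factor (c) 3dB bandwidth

Step 1 — Resonance: ω₀ = 1/√(LC) = 1/√(0.005·1e-08) = 1.414e+05 rad/s.
Step 2 — f₀ = ω₀/(2π) = 2.251e+04 Hz.
Step 3 — Series Q: Q = ω₀L/R = 1.414e+05·0.005/2200 = 0.3214.
Step 4 — Bandwidth: Δω = ω₀/Q = 4.4e+05 rad/s; BW = Δω/(2π) = 7.003e+04 Hz.

(a) f₀ = 2.251e+04 Hz  (b) Q = 0.3214  (c) BW = 7.003e+04 Hz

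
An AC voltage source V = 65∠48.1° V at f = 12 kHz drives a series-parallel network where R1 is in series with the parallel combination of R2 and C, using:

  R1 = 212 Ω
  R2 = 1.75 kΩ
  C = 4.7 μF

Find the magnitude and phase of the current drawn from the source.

Step 1 — Angular frequency: ω = 2π·f = 2π·1.2e+04 = 7.54e+04 rad/s.
Step 2 — Component impedances:
  R1: Z = R = 212 Ω
  R2: Z = R = 1750 Ω
  C: Z = 1/(jωC) = -j/(ω·C) = 0 - j2.822 Ω
Step 3 — Parallel branch: R2 || C = 1/(1/R2 + 1/C) = 0.00455 - j2.822 Ω.
Step 4 — Series with R1: Z_total = R1 + (R2 || C) = 212 - j2.822 Ω = 212∠-0.8° Ω.
Step 5 — Source phasor: V = 65∠48.1° V = 43.41 + j48.38 V.
Step 6 — Ohm's law: I = V / Z_total = (43.41 + j48.38) / (212 - j2.822) = 0.2017 + j0.2309 A.
Step 7 — Convert to polar: |I| = 0.3066 A, ∠I = 48.9°.

I = 0.3066∠48.9° A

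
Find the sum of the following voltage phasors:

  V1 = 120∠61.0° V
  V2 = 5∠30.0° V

Step 1 — Convert each phasor to rectangular form:
  V1 = 120·(cos(61.0°) + j·sin(61.0°)) = 58.18 + j105 V
  V2 = 5·(cos(30.0°) + j·sin(30.0°)) = 4.33 + j2.5 V
Step 2 — Sum components: V_total = 62.51 + j107.5 V.
Step 3 — Convert to polar: |V_total| = 124.3 V, ∠V_total = 59.8°.

V_total = 124.3∠59.8° V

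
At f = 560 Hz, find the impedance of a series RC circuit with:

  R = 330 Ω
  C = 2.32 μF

Step 1 — Angular frequency: ω = 2π·f = 2π·560 = 3519 rad/s.
Step 2 — Component impedances:
  R: Z = R = 330 Ω
  C: Z = 1/(jωC) = -j/(ω·C) = 0 - j122.5 Ω
Step 3 — Series combination: Z_total = R + C = 330 - j122.5 Ω = 352∠-20.4° Ω.

Z = 330 - j122.5 Ω = 352∠-20.4° Ω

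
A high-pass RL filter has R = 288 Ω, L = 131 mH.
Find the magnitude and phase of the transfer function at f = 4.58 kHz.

Step 1 — Angular frequency: ω = 2π·4580 = 2.878e+04 rad/s.
Step 2 — Transfer function: H(jω) = jωL/(R + jωL).
Step 3 — Numerator jωL = j·3770; denominator R + jωL = 288 + j3770.
Step 4 — H = 0.9942 + j0.07595.
Step 5 — Magnitude: |H| = 0.9971 (-0.0 dB); phase: φ = 4.4°.

|H| = 0.9971 (-0.0 dB), φ = 4.4°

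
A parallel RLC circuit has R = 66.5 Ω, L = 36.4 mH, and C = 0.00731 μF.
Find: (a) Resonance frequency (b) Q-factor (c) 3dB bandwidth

Step 1 — Resonance: ω₀ = 1/√(LC) = 1/√(0.0364·7.31e-09) = 6.13e+04 rad/s.
Step 2 — f₀ = ω₀/(2π) = 9757 Hz.
Step 3 — Parallel Q: Q = R/(ω₀L) = 66.5/(6.13e+04·0.0364) = 0.0298.
Step 4 — Bandwidth: Δω = ω₀/Q = 2.057e+06 rad/s; BW = Δω/(2π) = 3.274e+05 Hz.

(a) f₀ = 9757 Hz  (b) Q = 0.0298  (c) BW = 3.274e+05 Hz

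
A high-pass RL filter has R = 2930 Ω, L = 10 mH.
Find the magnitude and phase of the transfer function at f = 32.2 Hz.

Step 1 — Angular frequency: ω = 2π·32.2 = 202.3 rad/s.
Step 2 — Transfer function: H(jω) = jωL/(R + jωL).
Step 3 — Numerator jωL = j·2.023; denominator R + jωL = 2930 + j2.023.
Step 4 — H = 4.768e-07 + j0.0006905.
Step 5 — Magnitude: |H| = 0.0006905 (-63.2 dB); phase: φ = 90.0°.

|H| = 0.0006905 (-63.2 dB), φ = 90.0°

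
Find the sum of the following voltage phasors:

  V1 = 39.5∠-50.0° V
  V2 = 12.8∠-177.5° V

Step 1 — Convert each phasor to rectangular form:
  V1 = 39.5·(cos(-50.0°) + j·sin(-50.0°)) = 25.39 - j30.26 V
  V2 = 12.8·(cos(-177.5°) + j·sin(-177.5°)) = -12.79 - j0.5583 V
Step 2 — Sum components: V_total = 12.6 - j30.82 V.
Step 3 — Convert to polar: |V_total| = 33.29 V, ∠V_total = -67.8°.

V_total = 33.29∠-67.8° V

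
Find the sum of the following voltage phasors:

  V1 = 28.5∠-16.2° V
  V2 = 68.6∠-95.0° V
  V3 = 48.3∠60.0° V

Step 1 — Convert each phasor to rectangular form:
  V1 = 28.5·(cos(-16.2°) + j·sin(-16.2°)) = 27.37 - j7.951 V
  V2 = 68.6·(cos(-95.0°) + j·sin(-95.0°)) = -5.979 - j68.34 V
  V3 = 48.3·(cos(60.0°) + j·sin(60.0°)) = 24.15 + j41.83 V
Step 2 — Sum components: V_total = 45.54 - j34.46 V.
Step 3 — Convert to polar: |V_total| = 57.11 V, ∠V_total = -37.1°.

V_total = 57.11∠-37.1° V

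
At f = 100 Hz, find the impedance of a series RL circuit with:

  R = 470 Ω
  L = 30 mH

Step 1 — Angular frequency: ω = 2π·f = 2π·100 = 628.3 rad/s.
Step 2 — Component impedances:
  R: Z = R = 470 Ω
  L: Z = jωL = j·628.3·0.03 = 0 + j18.85 Ω
Step 3 — Series combination: Z_total = R + L = 470 + j18.85 Ω = 470.4∠2.3° Ω.

Z = 470 + j18.85 Ω = 470.4∠2.3° Ω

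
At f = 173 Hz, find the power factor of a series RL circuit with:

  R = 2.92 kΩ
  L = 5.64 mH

Step 1 — Angular frequency: ω = 2π·f = 2π·173 = 1087 rad/s.
Step 2 — Component impedances:
  R: Z = R = 2920 Ω
  L: Z = jωL = j·1087·0.00564 = 0 + j6.131 Ω
Step 3 — Series combination: Z_total = R + L = 2920 + j6.131 Ω = 2920∠0.1° Ω.
Step 4 — Power factor: PF = cos(φ) = Re(Z)/|Z| = 2920/2920 = 1.
Step 5 — Type: Im(Z) = 6.131 ⇒ lagging (phase φ = 0.1°).

PF = 1 (lagging, φ = 0.1°)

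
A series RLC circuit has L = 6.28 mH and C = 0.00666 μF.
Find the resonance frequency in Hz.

Step 1 — Resonance condition Im(Z)=0 gives ω₀ = 1/√(LC).
Step 2 — ω₀ = 1/√(0.00628·6.66e-09) = 1.546e+05 rad/s.
Step 3 — f₀ = ω₀/(2π) = 2.461e+04 Hz.

f₀ = 2.461e+04 Hz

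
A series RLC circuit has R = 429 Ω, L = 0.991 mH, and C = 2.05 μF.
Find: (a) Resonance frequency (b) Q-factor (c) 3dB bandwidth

Step 1 — Resonance: ω₀ = 1/√(LC) = 1/√(0.000991·2.05e-06) = 2.219e+04 rad/s.
Step 2 — f₀ = ω₀/(2π) = 3531 Hz.
Step 3 — Series Q: Q = ω₀L/R = 2.219e+04·0.000991/429 = 0.05125.
Step 4 — Bandwidth: Δω = ω₀/Q = 4.329e+05 rad/s; BW = Δω/(2π) = 6.89e+04 Hz.

(a) f₀ = 3531 Hz  (b) Q = 0.05125  (c) BW = 6.89e+04 Hz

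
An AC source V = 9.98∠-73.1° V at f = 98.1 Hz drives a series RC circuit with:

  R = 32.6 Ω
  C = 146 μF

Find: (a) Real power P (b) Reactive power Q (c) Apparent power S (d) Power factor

Step 1 — Angular frequency: ω = 2π·f = 2π·98.1 = 616.4 rad/s.
Step 2 — Component impedances:
  R: Z = R = 32.6 Ω
  C: Z = 1/(jωC) = -j/(ω·C) = 0 - j11.11 Ω
Step 3 — Series combination: Z_total = R + C = 32.6 - j11.11 Ω = 34.44∠-18.8° Ω.
Step 4 — Source phasor: V = 9.98∠-73.1° V = 2.901 - j9.549 V.
Step 5 — Current: I = V / Z = 0.1692 - j0.2352 A = 0.2898∠-54.3° A.
Step 6 — Complex power: S = V·I* = 2.737 - j0.933 VA.
Step 7 — Real power: P = Re(S) = 2.737 W.
Step 8 — Reactive power: Q = Im(S) = -0.933 VAR.
Step 9 — Apparent power: |S| = 2.892 VA.
Step 10 — Power factor: PF = P/|S| = 0.9465 (leading).

(a) P = 2.737 W  (b) Q = -0.933 VAR  (c) S = 2.892 VA  (d) PF = 0.9465 (leading)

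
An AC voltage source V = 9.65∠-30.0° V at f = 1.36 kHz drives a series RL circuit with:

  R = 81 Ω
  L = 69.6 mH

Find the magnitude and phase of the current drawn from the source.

Step 1 — Angular frequency: ω = 2π·f = 2π·1360 = 8545 rad/s.
Step 2 — Component impedances:
  R: Z = R = 81 Ω
  L: Z = jωL = j·8545·0.0696 = 0 + j594.7 Ω
Step 3 — Series combination: Z_total = R + L = 81 + j594.7 Ω = 600.2∠82.2° Ω.
Step 4 — Source phasor: V = 9.65∠-30.0° V = 8.357 - j4.825 V.
Step 5 — Ohm's law: I = V / Z_total = (8.357 - j4.825) / (81 + j594.7) = -0.006086 - j0.01488 A.
Step 6 — Convert to polar: |I| = 0.01608 A, ∠I = -112.2°.

I = 0.01608∠-112.2° A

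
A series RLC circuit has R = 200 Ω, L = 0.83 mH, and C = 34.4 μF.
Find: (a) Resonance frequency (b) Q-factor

Step 1 — Resonance condition Im(Z)=0 gives ω₀ = 1/√(LC).
Step 2 — ω₀ = 1/√(0.00083·3.44e-05) = 5918 rad/s.
Step 3 — f₀ = ω₀/(2π) = 941.9 Hz.
Step 4 — Series Q: Q = ω₀L/R = 5918·0.00083/200 = 0.02456.

(a) f₀ = 941.9 Hz  (b) Q = 0.02456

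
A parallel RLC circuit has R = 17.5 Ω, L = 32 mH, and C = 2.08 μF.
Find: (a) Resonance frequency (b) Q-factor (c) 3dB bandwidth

Step 1 — Resonance: ω₀ = 1/√(LC) = 1/√(0.032·2.08e-06) = 3876 rad/s.
Step 2 — f₀ = ω₀/(2π) = 616.9 Hz.
Step 3 — Parallel Q: Q = R/(ω₀L) = 17.5/(3876·0.032) = 0.1411.
Step 4 — Bandwidth: Δω = ω₀/Q = 2.747e+04 rad/s; BW = Δω/(2π) = 4372 Hz.

(a) f₀ = 616.9 Hz  (b) Q = 0.1411  (c) BW = 4372 Hz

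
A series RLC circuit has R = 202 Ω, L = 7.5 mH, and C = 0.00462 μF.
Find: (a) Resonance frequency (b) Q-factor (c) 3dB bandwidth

Step 1 — Resonance: ω₀ = 1/√(LC) = 1/√(0.0075·4.62e-09) = 1.699e+05 rad/s.
Step 2 — f₀ = ω₀/(2π) = 2.704e+04 Hz.
Step 3 — Series Q: Q = ω₀L/R = 1.699e+05·0.0075/202 = 6.308.
Step 4 — Bandwidth: Δω = ω₀/Q = 2.693e+04 rad/s; BW = Δω/(2π) = 4287 Hz.

(a) f₀ = 2.704e+04 Hz  (b) Q = 6.308  (c) BW = 4287 Hz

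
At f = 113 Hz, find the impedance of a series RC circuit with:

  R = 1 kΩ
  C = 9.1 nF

Step 1 — Angular frequency: ω = 2π·f = 2π·113 = 710 rad/s.
Step 2 — Component impedances:
  R: Z = R = 1000 Ω
  C: Z = 1/(jωC) = -j/(ω·C) = 0 - j1.548e+05 Ω
Step 3 — Series combination: Z_total = R + C = 1000 - j1.548e+05 Ω = 1.548e+05∠-89.6° Ω.

Z = 1000 - j1.548e+05 Ω = 1.548e+05∠-89.6° Ω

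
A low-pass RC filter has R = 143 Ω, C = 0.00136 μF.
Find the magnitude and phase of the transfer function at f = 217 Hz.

Step 1 — Angular frequency: ω = 2π·217 = 1363 rad/s.
Step 2 — Transfer function: H(jω) = 1/(1 + jωRC).
Step 3 — Denominator: 1 + jωRC = 1 + j·1363·143·1.36e-09 = 1 + j0.0002652.
Step 4 — H = 1 - j0.0002652.
Step 5 — Magnitude: |H| = 1 (-0.0 dB); phase: φ = -0.0°.

|H| = 1 (-0.0 dB), φ = -0.0°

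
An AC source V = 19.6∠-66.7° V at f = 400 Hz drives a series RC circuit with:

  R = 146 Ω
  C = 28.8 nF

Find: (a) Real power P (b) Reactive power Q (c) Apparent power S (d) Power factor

Step 1 — Angular frequency: ω = 2π·f = 2π·400 = 2513 rad/s.
Step 2 — Component impedances:
  R: Z = R = 146 Ω
  C: Z = 1/(jωC) = -j/(ω·C) = 0 - j1.382e+04 Ω
Step 3 — Series combination: Z_total = R + C = 146 - j1.382e+04 Ω = 1.382e+04∠-89.4° Ω.
Step 4 — Source phasor: V = 19.6∠-66.7° V = 7.753 - j18 V.
Step 5 — Current: I = V / Z = 0.001309 + j0.0005473 A = 0.001419∠22.7° A.
Step 6 — Complex power: S = V·I* = 0.0002938 - j0.0278 VA.
Step 7 — Real power: P = Re(S) = 0.0002938 W.
Step 8 — Reactive power: Q = Im(S) = -0.0278 VAR.
Step 9 — Apparent power: |S| = 0.0278 VA.
Step 10 — Power factor: PF = P/|S| = 0.01057 (leading).

(a) P = 0.0002938 W  (b) Q = -0.0278 VAR  (c) S = 0.0278 VA  (d) PF = 0.01057 (leading)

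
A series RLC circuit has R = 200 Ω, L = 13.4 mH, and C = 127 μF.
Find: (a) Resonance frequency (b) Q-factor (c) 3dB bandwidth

Step 1 — Resonance: ω₀ = 1/√(LC) = 1/√(0.0134·0.000127) = 766.6 rad/s.
Step 2 — f₀ = ω₀/(2π) = 122 Hz.
Step 3 — Series Q: Q = ω₀L/R = 766.6·0.0134/200 = 0.05136.
Step 4 — Bandwidth: Δω = ω₀/Q = 1.493e+04 rad/s; BW = Δω/(2π) = 2375 Hz.

(a) f₀ = 122 Hz  (b) Q = 0.05136  (c) BW = 2375 Hz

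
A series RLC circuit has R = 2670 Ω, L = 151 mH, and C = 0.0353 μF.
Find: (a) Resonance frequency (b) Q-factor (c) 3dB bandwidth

Step 1 — Resonance: ω₀ = 1/√(LC) = 1/√(0.151·3.53e-08) = 1.37e+04 rad/s.
Step 2 — f₀ = ω₀/(2π) = 2180 Hz.
Step 3 — Series Q: Q = ω₀L/R = 1.37e+04·0.151/2670 = 0.7746.
Step 4 — Bandwidth: Δω = ω₀/Q = 1.768e+04 rad/s; BW = Δω/(2π) = 2814 Hz.

(a) f₀ = 2180 Hz  (b) Q = 0.7746  (c) BW = 2814 Hz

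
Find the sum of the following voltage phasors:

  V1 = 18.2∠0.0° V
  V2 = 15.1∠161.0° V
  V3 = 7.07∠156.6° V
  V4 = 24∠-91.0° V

Step 1 — Convert each phasor to rectangular form:
  V1 = 18.2·(cos(0.0°) + j·sin(0.0°)) = 18.2 V
  V2 = 15.1·(cos(161.0°) + j·sin(161.0°)) = -14.28 + j4.916 V
  V3 = 7.07·(cos(156.6°) + j·sin(156.6°)) = -6.489 + j2.808 V
  V4 = 24·(cos(-91.0°) + j·sin(-91.0°)) = -0.4189 - j24 V
Step 2 — Sum components: V_total = -2.985 - j16.27 V.
Step 3 — Convert to polar: |V_total| = 16.54 V, ∠V_total = -100.4°.

V_total = 16.54∠-100.4° V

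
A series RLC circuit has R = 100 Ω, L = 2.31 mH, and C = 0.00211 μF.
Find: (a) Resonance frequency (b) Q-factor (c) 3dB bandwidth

Step 1 — Resonance: ω₀ = 1/√(LC) = 1/√(0.00231·2.11e-09) = 4.53e+05 rad/s.
Step 2 — f₀ = ω₀/(2π) = 7.209e+04 Hz.
Step 3 — Series Q: Q = ω₀L/R = 4.53e+05·0.00231/100 = 10.46.
Step 4 — Bandwidth: Δω = ω₀/Q = 4.329e+04 rad/s; BW = Δω/(2π) = 6890 Hz.

(a) f₀ = 7.209e+04 Hz  (b) Q = 10.46  (c) BW = 6890 Hz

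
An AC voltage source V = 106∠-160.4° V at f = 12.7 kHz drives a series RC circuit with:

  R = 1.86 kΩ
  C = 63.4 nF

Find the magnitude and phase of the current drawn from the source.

Step 1 — Angular frequency: ω = 2π·f = 2π·1.27e+04 = 7.98e+04 rad/s.
Step 2 — Component impedances:
  R: Z = R = 1860 Ω
  C: Z = 1/(jωC) = -j/(ω·C) = 0 - j197.7 Ω
Step 3 — Series combination: Z_total = R + C = 1860 - j197.7 Ω = 1870∠-6.1° Ω.
Step 4 — Source phasor: V = 106∠-160.4° V = -99.86 - j35.56 V.
Step 5 — Ohm's law: I = V / Z_total = (-99.86 - j35.56) / (1860 - j197.7) = -0.05108 - j0.02455 A.
Step 6 — Convert to polar: |I| = 0.05667 A, ∠I = -154.3°.

I = 0.05667∠-154.3° A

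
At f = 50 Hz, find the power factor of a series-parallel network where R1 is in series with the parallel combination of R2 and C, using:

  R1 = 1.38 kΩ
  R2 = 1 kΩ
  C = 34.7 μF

Step 1 — Angular frequency: ω = 2π·f = 2π·50 = 314.2 rad/s.
Step 2 — Component impedances:
  R1: Z = R = 1380 Ω
  R2: Z = R = 1000 Ω
  C: Z = 1/(jωC) = -j/(ω·C) = 0 - j91.73 Ω
Step 3 — Parallel branch: R2 || C = 1/(1/R2 + 1/C) = 8.345 - j90.97 Ω.
Step 4 — Series with R1: Z_total = R1 + (R2 || C) = 1388 - j90.97 Ω = 1391∠-3.7° Ω.
Step 5 — Power factor: PF = cos(φ) = Re(Z)/|Z| = 1388.34/1391.32 = 0.9979.
Step 6 — Type: Im(Z) = -90.97 ⇒ leading (phase φ = -3.7°).

PF = 0.9979 (leading, φ = -3.7°)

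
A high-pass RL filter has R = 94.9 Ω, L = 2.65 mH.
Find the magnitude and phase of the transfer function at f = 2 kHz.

Step 1 — Angular frequency: ω = 2π·2000 = 1.257e+04 rad/s.
Step 2 — Transfer function: H(jω) = jωL/(R + jωL).
Step 3 — Numerator jωL = j·33.3; denominator R + jωL = 94.9 + j33.3.
Step 4 — H = 0.1096 + j0.3124.
Step 5 — Magnitude: |H| = 0.3311 (-9.6 dB); phase: φ = 70.7°.

|H| = 0.3311 (-9.6 dB), φ = 70.7°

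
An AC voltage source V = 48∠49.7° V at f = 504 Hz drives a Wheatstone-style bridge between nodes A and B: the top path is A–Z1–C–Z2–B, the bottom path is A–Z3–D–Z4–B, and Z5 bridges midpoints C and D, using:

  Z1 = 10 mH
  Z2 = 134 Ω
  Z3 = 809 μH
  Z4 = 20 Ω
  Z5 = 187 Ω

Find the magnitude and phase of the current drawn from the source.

Step 1 — Angular frequency: ω = 2π·f = 2π·504 = 3167 rad/s.
Step 2 — Component impedances:
  Z1: Z = jωL = j·3167·0.01 = 0 + j31.67 Ω
  Z2: Z = R = 134 Ω
  Z3: Z = jωL = j·3167·0.000809 = 0 + j2.562 Ω
  Z4: Z = R = 20 Ω
  Z5: Z = R = 187 Ω
Step 3 — Bridge requires nodal analysis (the Z5 bridge couples midpoints C and D, so the two paths cannot be reduced to a simple series/parallel combination). Setting node B to ground and injecting 1 A at node A, the 3-node admittance system at A, C, D solves to V_A = Z_AB = 17.44 + j2.459 Ω = 17.61∠8.0° Ω.
Step 4 — Source phasor: V = 48∠49.7° V = 31.05 + j36.61 V.
Step 5 — Ohm's law: I = V / Z_total = (31.05 + j36.61) / (17.44 + j2.459) = 2.036 + j1.812 A.
Step 6 — Convert to polar: |I| = 2.726 A, ∠I = 41.7°.

I = 2.726∠41.7° A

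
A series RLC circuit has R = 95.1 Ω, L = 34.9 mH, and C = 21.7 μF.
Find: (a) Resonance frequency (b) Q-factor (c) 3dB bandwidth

Step 1 — Resonance condition Im(Z)=0 gives ω₀ = 1/√(LC).
Step 2 — ω₀ = 1/√(0.0349·2.17e-05) = 1149 rad/s.
Step 3 — f₀ = ω₀/(2π) = 182.9 Hz.
Step 4 — Series Q: Q = ω₀L/R = 1149·0.0349/95.1 = 0.4217.
Step 5 — 3dB bandwidth: Δω = ω₀/Q = 2725 rad/s; BW = Δω/(2π) = 433.7 Hz.

(a) f₀ = 182.9 Hz  (b) Q = 0.4217  (c) BW = 433.7 Hz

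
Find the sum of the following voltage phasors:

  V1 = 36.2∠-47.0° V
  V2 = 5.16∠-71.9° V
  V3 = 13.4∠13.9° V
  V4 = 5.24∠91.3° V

Step 1 — Convert each phasor to rectangular form:
  V1 = 36.2·(cos(-47.0°) + j·sin(-47.0°)) = 24.69 - j26.48 V
  V2 = 5.16·(cos(-71.9°) + j·sin(-71.9°)) = 1.603 - j4.905 V
  V3 = 13.4·(cos(13.9°) + j·sin(13.9°)) = 13.01 + j3.219 V
  V4 = 5.24·(cos(91.3°) + j·sin(91.3°)) = -0.1189 + j5.239 V
Step 2 — Sum components: V_total = 39.18 - j22.92 V.
Step 3 — Convert to polar: |V_total| = 45.39 V, ∠V_total = -30.3°.

V_total = 45.39∠-30.3° V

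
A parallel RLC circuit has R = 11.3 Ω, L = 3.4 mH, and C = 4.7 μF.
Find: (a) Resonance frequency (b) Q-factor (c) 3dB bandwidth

Step 1 — Resonance: ω₀ = 1/√(LC) = 1/√(0.0034·4.7e-06) = 7911 rad/s.
Step 2 — f₀ = ω₀/(2π) = 1259 Hz.
Step 3 — Parallel Q: Q = R/(ω₀L) = 11.3/(7911·0.0034) = 0.4201.
Step 4 — Bandwidth: Δω = ω₀/Q = 1.883e+04 rad/s; BW = Δω/(2π) = 2997 Hz.

(a) f₀ = 1259 Hz  (b) Q = 0.4201  (c) BW = 2997 Hz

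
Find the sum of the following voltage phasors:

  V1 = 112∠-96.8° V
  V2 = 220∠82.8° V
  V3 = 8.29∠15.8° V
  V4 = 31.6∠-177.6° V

Step 1 — Convert each phasor to rectangular form:
  V1 = 112·(cos(-96.8°) + j·sin(-96.8°)) = -13.26 - j111.2 V
  V2 = 220·(cos(82.8°) + j·sin(82.8°)) = 27.57 + j218.3 V
  V3 = 8.29·(cos(15.8°) + j·sin(15.8°)) = 7.977 + j2.257 V
  V4 = 31.6·(cos(-177.6°) + j·sin(-177.6°)) = -31.57 - j1.323 V
Step 2 — Sum components: V_total = -9.283 + j108 V.
Step 3 — Convert to polar: |V_total| = 108.4 V, ∠V_total = 94.9°.

V_total = 108.4∠94.9° V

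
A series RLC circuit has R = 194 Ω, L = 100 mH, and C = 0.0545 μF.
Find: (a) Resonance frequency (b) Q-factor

Step 1 — Resonance condition Im(Z)=0 gives ω₀ = 1/√(LC).
Step 2 — ω₀ = 1/√(0.1·5.45e-08) = 1.355e+04 rad/s.
Step 3 — f₀ = ω₀/(2π) = 2156 Hz.
Step 4 — Series Q: Q = ω₀L/R = 1.355e+04·0.1/194 = 6.982.

(a) f₀ = 2156 Hz  (b) Q = 6.982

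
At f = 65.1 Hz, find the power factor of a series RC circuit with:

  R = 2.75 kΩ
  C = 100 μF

Step 1 — Angular frequency: ω = 2π·f = 2π·65.1 = 409 rad/s.
Step 2 — Component impedances:
  R: Z = R = 2750 Ω
  C: Z = 1/(jωC) = -j/(ω·C) = 0 - j24.45 Ω
Step 3 — Series combination: Z_total = R + C = 2750 - j24.45 Ω = 2750∠-0.5° Ω.
Step 4 — Power factor: PF = cos(φ) = Re(Z)/|Z| = 2750/2750 = 1.
Step 5 — Type: Im(Z) = -24.45 ⇒ leading (phase φ = -0.5°).

PF = 1 (leading, φ = -0.5°)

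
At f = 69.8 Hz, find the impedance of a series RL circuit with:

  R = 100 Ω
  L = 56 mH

Step 1 — Angular frequency: ω = 2π·f = 2π·69.8 = 438.6 rad/s.
Step 2 — Component impedances:
  R: Z = R = 100 Ω
  L: Z = jωL = j·438.6·0.056 = 0 + j24.56 Ω
Step 3 — Series combination: Z_total = R + L = 100 + j24.56 Ω = 103∠13.8° Ω.

Z = 100 + j24.56 Ω = 103∠13.8° Ω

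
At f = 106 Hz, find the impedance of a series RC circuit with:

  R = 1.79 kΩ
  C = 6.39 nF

Step 1 — Angular frequency: ω = 2π·f = 2π·106 = 666 rad/s.
Step 2 — Component impedances:
  R: Z = R = 1790 Ω
  C: Z = 1/(jωC) = -j/(ω·C) = 0 - j2.35e+05 Ω
Step 3 — Series combination: Z_total = R + C = 1790 - j2.35e+05 Ω = 2.35e+05∠-89.6° Ω.

Z = 1790 - j2.35e+05 Ω = 2.35e+05∠-89.6° Ω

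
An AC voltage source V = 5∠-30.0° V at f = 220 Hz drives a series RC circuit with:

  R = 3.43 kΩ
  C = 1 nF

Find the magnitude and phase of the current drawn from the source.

Step 1 — Angular frequency: ω = 2π·f = 2π·220 = 1382 rad/s.
Step 2 — Component impedances:
  R: Z = R = 3430 Ω
  C: Z = 1/(jωC) = -j/(ω·C) = 0 - j7.234e+05 Ω
Step 3 — Series combination: Z_total = R + C = 3430 - j7.234e+05 Ω = 7.234e+05∠-89.7° Ω.
Step 4 — Source phasor: V = 5∠-30.0° V = 4.33 - j2.5 V.
Step 5 — Ohm's law: I = V / Z_total = (4.33 - j2.5) / (3430 - j7.234e+05) = 3.484e-06 + j5.969e-06 A.
Step 6 — Convert to polar: |I| = 6.911e-06 A, ∠I = 59.7°.

I = 6.911e-06∠59.7° A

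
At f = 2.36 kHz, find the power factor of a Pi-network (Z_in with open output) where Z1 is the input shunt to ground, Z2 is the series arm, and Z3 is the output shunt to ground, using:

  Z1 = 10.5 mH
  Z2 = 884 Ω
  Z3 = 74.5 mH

Step 1 — Angular frequency: ω = 2π·f = 2π·2360 = 1.483e+04 rad/s.
Step 2 — Component impedances:
  Z1: Z = jωL = j·1.483e+04·0.0105 = 0 + j155.7 Ω
  Z2: Z = R = 884 Ω
  Z3: Z = jωL = j·1.483e+04·0.0745 = 0 + j1105 Ω
Step 3 — With open output, the series arm Z2 and the output shunt Z3 appear in series to ground: Z2 + Z3 = 884 + j1105 Ω.
Step 4 — Parallel with input shunt Z1: Z_in = Z1 || (Z2 + Z3) = 9.042 + j142.8 Ω = 143.1∠86.4° Ω.
Step 5 — Power factor: PF = cos(φ) = Re(Z)/|Z| = 9.042/143.1 = 0.06319.
Step 6 — Type: Im(Z) = 142.8 ⇒ lagging (phase φ = 86.4°).

PF = 0.06319 (lagging, φ = 86.4°)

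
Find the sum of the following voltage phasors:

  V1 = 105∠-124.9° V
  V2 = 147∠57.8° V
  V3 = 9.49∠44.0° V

Step 1 — Convert each phasor to rectangular form:
  V1 = 105·(cos(-124.9°) + j·sin(-124.9°)) = -60.08 - j86.12 V
  V2 = 147·(cos(57.8°) + j·sin(57.8°)) = 78.33 + j124.4 V
  V3 = 9.49·(cos(44.0°) + j·sin(44.0°)) = 6.827 + j6.592 V
Step 2 — Sum components: V_total = 25.08 + j44.87 V.
Step 3 — Convert to polar: |V_total| = 51.4 V, ∠V_total = 60.8°.

V_total = 51.4∠60.8° V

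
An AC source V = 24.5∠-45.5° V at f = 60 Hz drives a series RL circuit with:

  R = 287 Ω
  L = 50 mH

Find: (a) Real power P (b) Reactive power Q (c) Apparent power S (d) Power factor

Step 1 — Angular frequency: ω = 2π·f = 2π·60 = 377 rad/s.
Step 2 — Component impedances:
  R: Z = R = 287 Ω
  L: Z = jωL = j·377·0.05 = 0 + j18.85 Ω
Step 3 — Series combination: Z_total = R + L = 287 + j18.85 Ω = 287.6∠3.8° Ω.
Step 4 — Source phasor: V = 24.5∠-45.5° V = 17.17 - j17.47 V.
Step 5 — Current: I = V / Z = 0.05559 - j0.06454 A = 0.08518∠-49.3° A.
Step 6 — Complex power: S = V·I* = 2.082 + j0.1368 VA.
Step 7 — Real power: P = Re(S) = 2.082 W.
Step 8 — Reactive power: Q = Im(S) = 0.1368 VAR.
Step 9 — Apparent power: |S| = 2.087 VA.
Step 10 — Power factor: PF = P/|S| = 0.9979 (lagging).

(a) P = 2.082 W  (b) Q = 0.1368 VAR  (c) S = 2.087 VA  (d) PF = 0.9979 (lagging)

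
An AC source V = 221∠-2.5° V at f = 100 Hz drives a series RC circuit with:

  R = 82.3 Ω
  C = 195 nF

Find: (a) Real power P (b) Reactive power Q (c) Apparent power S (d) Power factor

Step 1 — Angular frequency: ω = 2π·f = 2π·100 = 628.3 rad/s.
Step 2 — Component impedances:
  R: Z = R = 82.3 Ω
  C: Z = 1/(jωC) = -j/(ω·C) = 0 - j8162 Ω
Step 3 — Series combination: Z_total = R + C = 82.3 - j8162 Ω = 8162∠-89.4° Ω.
Step 4 — Source phasor: V = 221∠-2.5° V = 220.8 - j9.64 V.
Step 5 — Current: I = V / Z = 0.001454 + j0.02704 A = 0.02708∠86.9° A.
Step 6 — Complex power: S = V·I* = 0.06033 - j5.983 VA.
Step 7 — Real power: P = Re(S) = 0.06033 W.
Step 8 — Reactive power: Q = Im(S) = -5.983 VAR.
Step 9 — Apparent power: |S| = 5.984 VA.
Step 10 — Power factor: PF = P/|S| = 0.01008 (leading).

(a) P = 0.06033 W  (b) Q = -5.983 VAR  (c) S = 5.984 VA  (d) PF = 0.01008 (leading)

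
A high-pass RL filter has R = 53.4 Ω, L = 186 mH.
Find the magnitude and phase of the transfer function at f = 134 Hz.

Step 1 — Angular frequency: ω = 2π·134 = 841.9 rad/s.
Step 2 — Transfer function: H(jω) = jωL/(R + jωL).
Step 3 — Numerator jωL = j·156.6; denominator R + jωL = 53.4 + j156.6.
Step 4 — H = 0.8958 + j0.3055.
Step 5 — Magnitude: |H| = 0.9465 (-0.5 dB); phase: φ = 18.8°.

|H| = 0.9465 (-0.5 dB), φ = 18.8°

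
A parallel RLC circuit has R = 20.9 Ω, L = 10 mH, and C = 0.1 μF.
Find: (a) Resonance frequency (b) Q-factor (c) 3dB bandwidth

Step 1 — Resonance: ω₀ = 1/√(LC) = 1/√(0.01·1e-07) = 3.162e+04 rad/s.
Step 2 — f₀ = ω₀/(2π) = 5033 Hz.
Step 3 — Parallel Q: Q = R/(ω₀L) = 20.9/(3.162e+04·0.01) = 0.06609.
Step 4 — Bandwidth: Δω = ω₀/Q = 4.785e+05 rad/s; BW = Δω/(2π) = 7.615e+04 Hz.

(a) f₀ = 5033 Hz  (b) Q = 0.06609  (c) BW = 7.615e+04 Hz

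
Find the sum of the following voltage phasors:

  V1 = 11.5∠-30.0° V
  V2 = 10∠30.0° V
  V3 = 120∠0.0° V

Step 1 — Convert each phasor to rectangular form:
  V1 = 11.5·(cos(-30.0°) + j·sin(-30.0°)) = 9.959 - j5.75 V
  V2 = 10·(cos(30.0°) + j·sin(30.0°)) = 8.66 + j5 V
  V3 = 120·(cos(0.0°) + j·sin(0.0°)) = 120 V
Step 2 — Sum components: V_total = 138.6 - j0.75 V.
Step 3 — Convert to polar: |V_total| = 138.6 V, ∠V_total = -0.3°.

V_total = 138.6∠-0.3° V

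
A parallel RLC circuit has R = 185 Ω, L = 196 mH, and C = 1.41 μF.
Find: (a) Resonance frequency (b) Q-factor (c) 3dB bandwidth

Step 1 — Resonance: ω₀ = 1/√(LC) = 1/√(0.196·1.41e-06) = 1902 rad/s.
Step 2 — f₀ = ω₀/(2π) = 302.7 Hz.
Step 3 — Parallel Q: Q = R/(ω₀L) = 185/(1902·0.196) = 0.4962.
Step 4 — Bandwidth: Δω = ω₀/Q = 3834 rad/s; BW = Δω/(2π) = 610.1 Hz.

(a) f₀ = 302.7 Hz  (b) Q = 0.4962  (c) BW = 610.1 Hz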